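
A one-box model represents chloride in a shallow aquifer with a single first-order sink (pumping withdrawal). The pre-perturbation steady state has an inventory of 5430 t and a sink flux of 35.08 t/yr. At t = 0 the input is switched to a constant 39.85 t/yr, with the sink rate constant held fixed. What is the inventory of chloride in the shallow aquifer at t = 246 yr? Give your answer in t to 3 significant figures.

6020 t

The sink rate constant is k = F₀/M₀ = 35.08/5430 = 0.006460 yr⁻¹.
Solving dM/dt = F₁ − kM with M(0) = M₀ gives M(t) = F₁/k + (M₀ − F₁/k)·e^(−kt).
F₁/k = 39.85/0.006460 = 6168.3 t; kt = 0.006460 × 246 = 1.589, e^(−kt) = 0.2041.
M(246) = 6168.3 + (5430 − 6168.3) × 0.2041 = 6168.3 − 150.7 = 6017.7 t.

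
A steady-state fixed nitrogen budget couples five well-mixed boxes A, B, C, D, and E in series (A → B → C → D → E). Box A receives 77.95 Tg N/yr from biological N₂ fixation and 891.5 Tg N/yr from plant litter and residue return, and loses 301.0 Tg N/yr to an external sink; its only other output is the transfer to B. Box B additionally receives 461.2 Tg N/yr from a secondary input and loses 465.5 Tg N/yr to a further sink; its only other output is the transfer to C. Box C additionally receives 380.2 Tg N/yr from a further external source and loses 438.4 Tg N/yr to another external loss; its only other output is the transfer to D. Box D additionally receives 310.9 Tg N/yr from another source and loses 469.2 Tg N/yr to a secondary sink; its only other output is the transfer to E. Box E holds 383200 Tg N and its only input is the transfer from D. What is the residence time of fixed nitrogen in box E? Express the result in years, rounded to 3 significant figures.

Box A: F(A→B) = (77.95 + 891.5) − 301.0 = 668.45 Tg N/yr.
Box B: F(B→C) = (668.45 + 461.2) − 465.5 = 664.15 Tg N/yr.
Box C: F(C→D) = (664.15 + 380.2) − 438.4 = 605.95 Tg N/yr.
Box D: F(D→E) = (605.95 + 310.9) − 469.2 = 447.65 Tg N/yr.
Box E throughput = its input = 447.65 Tg N/yr; τ = 383200 / 447.65 = 856.0 yr.

856 yr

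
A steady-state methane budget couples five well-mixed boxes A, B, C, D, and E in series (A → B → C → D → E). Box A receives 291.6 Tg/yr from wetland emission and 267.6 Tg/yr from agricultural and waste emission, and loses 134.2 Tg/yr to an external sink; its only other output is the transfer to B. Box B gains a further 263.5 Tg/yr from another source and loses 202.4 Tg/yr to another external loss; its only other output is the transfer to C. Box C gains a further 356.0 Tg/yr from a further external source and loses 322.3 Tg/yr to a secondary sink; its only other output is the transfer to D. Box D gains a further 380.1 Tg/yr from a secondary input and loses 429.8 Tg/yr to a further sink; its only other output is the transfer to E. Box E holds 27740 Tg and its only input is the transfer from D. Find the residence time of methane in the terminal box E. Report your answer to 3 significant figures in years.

Box A: F(A→B) = (291.6 + 267.6) − 134.2 = 425.00 Tg/yr.
Box B: F(B→C) = (425.00 + 263.5) − 202.4 = 486.10 Tg/yr.
Box C: F(C→D) = (486.10 + 356.0) − 322.3 = 519.80 Tg/yr.
Box D: F(D→E) = (519.80 + 380.1) − 429.8 = 470.10 Tg/yr.
Box E throughput = its input = 470.10 Tg/yr; τ = 27740 / 470.10 = 59.01 yr.

59.0 yr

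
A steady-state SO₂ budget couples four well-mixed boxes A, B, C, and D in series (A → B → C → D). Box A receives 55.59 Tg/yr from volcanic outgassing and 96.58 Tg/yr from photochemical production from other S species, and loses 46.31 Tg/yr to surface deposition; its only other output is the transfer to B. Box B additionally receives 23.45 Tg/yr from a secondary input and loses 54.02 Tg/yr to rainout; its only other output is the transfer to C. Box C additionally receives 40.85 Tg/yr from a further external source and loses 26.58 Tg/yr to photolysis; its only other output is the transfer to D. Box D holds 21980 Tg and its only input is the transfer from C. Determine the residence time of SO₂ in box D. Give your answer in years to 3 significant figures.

Box A: F(A→B) = (55.59 + 96.58) − 46.31 = 105.86 Tg/yr.
Box B: F(B→C) = (105.86 + 23.45) − 54.02 = 75.290 Tg/yr.
Box C: F(C→D) = (75.290 + 40.85) − 26.58 = 89.560 Tg/yr.
Box D throughput = its input = 89.560 Tg/yr; τ = 21980 / 89.560 = 245.4 yr.

245 yr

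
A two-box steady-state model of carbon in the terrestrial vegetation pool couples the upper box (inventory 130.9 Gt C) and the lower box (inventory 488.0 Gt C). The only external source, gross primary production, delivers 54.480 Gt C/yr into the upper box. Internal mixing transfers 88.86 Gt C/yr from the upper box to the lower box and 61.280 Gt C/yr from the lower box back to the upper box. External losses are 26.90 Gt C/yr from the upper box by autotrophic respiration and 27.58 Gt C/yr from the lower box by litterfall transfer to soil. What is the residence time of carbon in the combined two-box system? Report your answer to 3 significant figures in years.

For the system as a whole, the A↔B exchange is internal and contributes nothing to the throughput; only the external sinks remove mass.
M_total = 130.9 + 488.0 = 618.90 Gt C.
ΣF_external_out = 26.90 + 27.58 = 54.480 Gt C/yr.
τ = M_total / ΣF_ext = 618.90 / 54.480 = 11.36 yr.

11.4 yr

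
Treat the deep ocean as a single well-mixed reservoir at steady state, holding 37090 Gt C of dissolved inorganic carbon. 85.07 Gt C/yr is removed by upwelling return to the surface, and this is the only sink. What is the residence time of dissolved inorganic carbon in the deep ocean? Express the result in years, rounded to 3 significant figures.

436 yr

τ = M / F = 37090 / 85.07 = 436.0 yr.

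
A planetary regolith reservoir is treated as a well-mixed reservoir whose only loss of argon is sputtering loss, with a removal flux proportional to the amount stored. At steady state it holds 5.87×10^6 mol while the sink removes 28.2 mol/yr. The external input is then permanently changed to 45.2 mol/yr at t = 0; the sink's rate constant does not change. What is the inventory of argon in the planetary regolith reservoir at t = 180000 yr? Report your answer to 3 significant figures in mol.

τ = M₀/F₀ = 5.87×10^6/28.2 = 208200 yr; rate constant k = 1/τ.
New steady state M_∞ = F₁/k = F₁·τ = 45.2 × 208200 = 9.4087×10^6 mol.
M(t) = M_∞ + (M₀ − M_∞)·e^(−t/τ); t/τ = 180000/208200 = 0.8647, so e^(−t/τ) = 0.4212.
M(t) = 9.4087×10^6 − 3.539×10^6 × 0.4212 = 7.9183×10^6 mol.

7.92×10^6 mol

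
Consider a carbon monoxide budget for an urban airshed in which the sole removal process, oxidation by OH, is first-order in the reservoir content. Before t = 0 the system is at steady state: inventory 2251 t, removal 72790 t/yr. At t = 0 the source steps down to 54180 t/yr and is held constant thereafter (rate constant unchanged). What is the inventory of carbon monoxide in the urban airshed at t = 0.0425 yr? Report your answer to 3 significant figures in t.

τ = M₀/F₀ = 2251/72790 = 0.03092 yr; rate constant k = 1/τ.
New steady state M_∞ = F₁/k = F₁·τ = 54180 × 0.03092 = 1675.5 t.
M(t) = M_∞ + (M₀ − M_∞)·e^(−t/τ); t/τ = 0.0425/0.03092 = 1.374, so e^(−t/τ) = 0.2530.
M(t) = 1675.5 + 575.5 × 0.2530 = 1821.1 t.

1820 t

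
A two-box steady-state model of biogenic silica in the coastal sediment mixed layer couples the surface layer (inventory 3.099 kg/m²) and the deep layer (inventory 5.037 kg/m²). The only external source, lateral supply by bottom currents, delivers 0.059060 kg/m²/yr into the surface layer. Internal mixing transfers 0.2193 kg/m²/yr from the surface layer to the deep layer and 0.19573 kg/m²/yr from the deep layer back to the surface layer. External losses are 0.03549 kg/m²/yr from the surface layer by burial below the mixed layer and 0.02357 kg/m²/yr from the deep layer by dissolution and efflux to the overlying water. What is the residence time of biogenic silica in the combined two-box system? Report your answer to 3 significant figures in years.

138 yr

Treat the two boxes together as one reservoir: the mixing fluxes between them are internal recycling, so τ = ΣM / Σ(external losses).
M_total = 3.099 + 5.037 = 8.1360 kg/m².
ΣF_external_out = 0.03549 + 0.02357 = 0.059060 kg/m²/yr.
τ = M_total / ΣF_ext = 8.1360 / 0.059060 = 137.8 yr.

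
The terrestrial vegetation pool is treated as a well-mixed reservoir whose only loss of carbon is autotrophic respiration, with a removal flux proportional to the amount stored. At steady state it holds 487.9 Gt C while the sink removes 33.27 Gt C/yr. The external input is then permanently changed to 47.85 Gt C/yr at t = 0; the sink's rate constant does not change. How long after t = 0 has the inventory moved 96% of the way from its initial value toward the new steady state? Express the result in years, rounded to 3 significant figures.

τ = M₀/F₀ = 487.9/33.27 = 14.66 yr.
The remaining gap fraction is e^(−t/τ); 96% covered ⇒ e^(−t/τ) = 0.0400.
t = −τ ln(0.0400) = 14.66 × 3.219 = 47.20 yr.

47.2 yr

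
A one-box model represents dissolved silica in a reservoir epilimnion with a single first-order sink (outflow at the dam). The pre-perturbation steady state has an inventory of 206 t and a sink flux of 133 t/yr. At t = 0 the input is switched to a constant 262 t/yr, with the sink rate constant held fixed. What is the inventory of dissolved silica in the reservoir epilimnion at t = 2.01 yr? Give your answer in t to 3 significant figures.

Residence time τ = M₀/F₀ = 1.549 yr. The eventual steady state is M_∞ = M₀·(F₁/F₀) = 206 × 262/133 = 405.80 t.
The anomaly ΔM(t) = M(t) − M_∞ decays as ΔM₀·e^(−t/τ) with ΔM₀ = 206 − 405.80 = −199.8 t.
At t = 2.01 yr, e^(−t/τ) = e^(−1.298) = 0.2732, so ΔM = −54.58 t and M = 405.80 − 54.58 = 351.23 t.

351 t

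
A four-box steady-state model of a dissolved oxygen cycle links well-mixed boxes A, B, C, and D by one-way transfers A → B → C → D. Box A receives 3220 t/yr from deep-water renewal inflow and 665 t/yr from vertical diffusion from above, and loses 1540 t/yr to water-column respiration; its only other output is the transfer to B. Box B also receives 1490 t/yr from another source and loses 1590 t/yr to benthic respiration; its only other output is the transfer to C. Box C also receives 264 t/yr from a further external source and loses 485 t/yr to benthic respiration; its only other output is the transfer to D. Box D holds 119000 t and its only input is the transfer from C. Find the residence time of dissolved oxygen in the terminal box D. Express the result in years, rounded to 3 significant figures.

Box A: F(A→B) = (3220 + 665) − 1540 = 2345.0 t/yr.
Box B: F(B→C) = (2345.0 + 1490) − 1590 = 2245.0 t/yr.
Box C: F(C→D) = (2245.0 + 264) − 485 = 2024.0 t/yr.
Box D throughput = its input = 2024.0 t/yr; τ = 119000 / 2024.0 = 58.79 yr.

58.8 yr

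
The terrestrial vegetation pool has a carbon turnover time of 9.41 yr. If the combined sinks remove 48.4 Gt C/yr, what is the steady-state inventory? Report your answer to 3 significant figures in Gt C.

455 Gt C

τ = M/F ⇒ M = τ × F = 9.41 × 48.4 = 455.4 Gt C.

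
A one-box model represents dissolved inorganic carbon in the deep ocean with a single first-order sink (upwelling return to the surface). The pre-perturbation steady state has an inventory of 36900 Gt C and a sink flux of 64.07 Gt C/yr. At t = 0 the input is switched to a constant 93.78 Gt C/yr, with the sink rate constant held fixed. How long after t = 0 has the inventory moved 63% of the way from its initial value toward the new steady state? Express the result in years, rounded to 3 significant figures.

τ = M₀/F₀ = 36900/64.07 = 575.9 yr.
The remaining gap fraction is e^(−t/τ); 63% covered ⇒ e^(−t/τ) = 0.370.
t = −τ ln(0.370) = 575.9 × 0.9943 = 572.6 yr.

573 yr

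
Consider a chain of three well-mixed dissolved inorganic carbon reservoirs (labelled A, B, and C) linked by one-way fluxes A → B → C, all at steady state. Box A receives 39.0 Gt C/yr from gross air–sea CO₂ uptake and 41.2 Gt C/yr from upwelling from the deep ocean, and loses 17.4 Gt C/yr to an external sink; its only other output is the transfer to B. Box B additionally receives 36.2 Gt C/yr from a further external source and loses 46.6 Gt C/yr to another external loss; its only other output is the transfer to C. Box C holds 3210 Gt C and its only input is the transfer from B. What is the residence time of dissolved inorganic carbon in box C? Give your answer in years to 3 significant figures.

Box A: F(A→B) = (39.0 + 41.2) − 17.4 = 62.800 Gt C/yr.
Box B: F(B→C) = (62.800 + 36.2) − 46.6 = 52.400 Gt C/yr.
Box C throughput = its input = 52.400 Gt C/yr; τ = 3210 / 52.400 = 61.26 yr.

61.3 yr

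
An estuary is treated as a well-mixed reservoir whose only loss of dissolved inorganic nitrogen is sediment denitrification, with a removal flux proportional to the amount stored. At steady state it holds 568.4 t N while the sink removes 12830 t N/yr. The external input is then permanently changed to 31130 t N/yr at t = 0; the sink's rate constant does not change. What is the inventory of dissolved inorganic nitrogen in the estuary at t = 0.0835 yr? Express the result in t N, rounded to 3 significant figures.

1260 t N

Residence time τ = M₀/F₀ = 0.04430 yr. The eventual steady state is M_∞ = M₀·(F₁/F₀) = 568.4 × 31130/12830 = 1379.1 t N.
The anomaly ΔM(t) = M(t) − M_∞ decays as ΔM₀·e^(−t/τ) with ΔM₀ = 568.4 − 1379.1 = −810.7 t N.
At t = 0.0835 yr, e^(−t/τ) = e^(−1.885) = 0.1519, so ΔM = −123.1 t N and M = 1379.1 − 123.1 = 1256.0 t N.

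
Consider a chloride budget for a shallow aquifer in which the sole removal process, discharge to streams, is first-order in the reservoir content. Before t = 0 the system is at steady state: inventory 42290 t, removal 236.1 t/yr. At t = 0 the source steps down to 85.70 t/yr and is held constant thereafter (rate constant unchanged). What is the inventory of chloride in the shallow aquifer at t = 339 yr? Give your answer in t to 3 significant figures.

19400 t

Residence time τ = M₀/F₀ = 179.1 yr. The eventual steady state is M_∞ = M₀·(F₁/F₀) = 42290 × 85.70/236.1 = 15350 t.
The anomaly ΔM(t) = M(t) − M_∞ decays as ΔM₀·e^(−t/τ) with ΔM₀ = 42290 − 15350 = 26940 t.
At t = 339 yr, e^(−t/τ) = e^(−1.893) = 0.1507, so ΔM = 4059 t and M = 15350 + 4059 = 19410 t.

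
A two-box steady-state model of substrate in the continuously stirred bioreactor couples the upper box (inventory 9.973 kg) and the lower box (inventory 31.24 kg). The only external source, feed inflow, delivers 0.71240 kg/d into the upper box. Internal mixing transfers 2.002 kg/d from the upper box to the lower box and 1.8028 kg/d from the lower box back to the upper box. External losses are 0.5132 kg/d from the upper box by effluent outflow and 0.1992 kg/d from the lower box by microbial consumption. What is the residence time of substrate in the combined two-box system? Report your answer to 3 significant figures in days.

57.9 d

Residence time in the combined system uses the total inventory and the total *external* removal — internal exchanges between the two boxes cancel.
M_total = 9.973 + 31.24 = 41.213 kg.
ΣF_external_out = 0.5132 + 0.1992 = 0.71240 kg/d.
τ = M_total / ΣF_ext = 41.213 / 0.71240 = 57.85 d.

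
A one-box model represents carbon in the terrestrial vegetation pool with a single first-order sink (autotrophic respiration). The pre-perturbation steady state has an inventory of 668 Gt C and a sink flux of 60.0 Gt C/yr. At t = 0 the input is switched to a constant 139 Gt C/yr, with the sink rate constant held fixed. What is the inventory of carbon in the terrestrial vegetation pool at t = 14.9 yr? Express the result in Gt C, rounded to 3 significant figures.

1320 Gt C

The sink rate constant is k = F₀/M₀ = 60.0/668 = 0.08982 yr⁻¹.
Solving dM/dt = F₁ − kM with M(0) = M₀ gives M(t) = F₁/k + (M₀ − F₁/k)·e^(−kt).
F₁/k = 139/0.08982 = 1547.5 Gt C; kt = 0.08982 × 14.9 = 1.338, e^(−kt) = 0.2623.
M(14.9) = 1547.5 + (668 − 1547.5) × 0.2623 = 1547.5 − 230.7 = 1316.8 Gt C.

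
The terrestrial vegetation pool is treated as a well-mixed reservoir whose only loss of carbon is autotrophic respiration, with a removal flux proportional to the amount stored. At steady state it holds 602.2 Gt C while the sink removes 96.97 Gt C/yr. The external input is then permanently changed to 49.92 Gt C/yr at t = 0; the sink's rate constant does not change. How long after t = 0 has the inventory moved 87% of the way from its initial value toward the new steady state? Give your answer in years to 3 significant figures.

12.7 yr

τ = M₀/F₀ = 602.2/96.97 = 6.210 yr.
The remaining gap fraction is e^(−t/τ); 87% covered ⇒ e^(−t/τ) = 0.130.
t = −τ ln(0.130) = 6.210 × 2.040 = 12.67 yr.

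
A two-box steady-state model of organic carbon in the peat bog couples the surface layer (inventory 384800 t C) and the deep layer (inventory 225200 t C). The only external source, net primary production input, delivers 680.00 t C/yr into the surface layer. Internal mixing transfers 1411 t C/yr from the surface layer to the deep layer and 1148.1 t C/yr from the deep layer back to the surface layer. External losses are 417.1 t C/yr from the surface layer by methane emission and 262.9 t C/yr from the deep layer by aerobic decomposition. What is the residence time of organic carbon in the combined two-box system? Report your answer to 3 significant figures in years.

Residence time in the combined system uses the total inventory and the total *external* removal — internal exchanges between the two boxes cancel.
M_total = 384800 + 225200 = 610000 t C.
ΣF_external_out = 417.1 + 262.9 = 680.00 t C/yr.
τ = M_total / ΣF_ext = 610000 / 680.00 = 897.1 yr.

897 yr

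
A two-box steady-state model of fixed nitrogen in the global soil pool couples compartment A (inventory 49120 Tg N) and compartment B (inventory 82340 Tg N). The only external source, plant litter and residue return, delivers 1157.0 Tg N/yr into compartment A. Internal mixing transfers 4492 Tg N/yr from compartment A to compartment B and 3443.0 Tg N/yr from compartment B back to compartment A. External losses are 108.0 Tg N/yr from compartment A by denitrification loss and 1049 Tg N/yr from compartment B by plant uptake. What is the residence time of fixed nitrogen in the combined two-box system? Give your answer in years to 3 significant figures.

114 yr

Residence time in the combined system uses the total inventory and the total *external* removal — internal exchanges between the two boxes cancel.
M_total = 49120 + 82340 = 131460 Tg N.
ΣF_external_out = 108.0 + 1049 = 1157.0 Tg N/yr.
τ = M_total / ΣF_ext = 131460 / 1157.0 = 113.6 yr.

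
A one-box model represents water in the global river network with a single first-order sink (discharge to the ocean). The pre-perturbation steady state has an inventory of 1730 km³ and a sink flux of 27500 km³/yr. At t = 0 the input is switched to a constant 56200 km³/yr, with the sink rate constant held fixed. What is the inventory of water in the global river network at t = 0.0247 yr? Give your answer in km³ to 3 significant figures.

τ = M₀/F₀ = 1730/27500 = 0.06291 yr; rate constant k = 1/τ.
New steady state M_∞ = F₁/k = F₁·τ = 56200 × 0.06291 = 3535.5 km³.
M(t) = M_∞ + (M₀ − M_∞)·e^(−t/τ); t/τ = 0.0247/0.06291 = 0.3926, so e^(−t/τ) = 0.6753.
M(t) = 3535.5 − 1805 × 0.6753 = 2316.3 km³.

2320 km³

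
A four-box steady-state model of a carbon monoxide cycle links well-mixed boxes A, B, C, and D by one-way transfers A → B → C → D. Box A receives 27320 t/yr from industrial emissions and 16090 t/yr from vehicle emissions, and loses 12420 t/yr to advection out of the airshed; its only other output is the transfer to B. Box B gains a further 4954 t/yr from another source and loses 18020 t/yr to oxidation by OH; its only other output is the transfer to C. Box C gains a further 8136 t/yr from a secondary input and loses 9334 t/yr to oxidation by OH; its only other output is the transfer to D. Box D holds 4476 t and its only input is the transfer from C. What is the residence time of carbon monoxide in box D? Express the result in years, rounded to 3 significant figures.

Box A: F(A→B) = (27320 + 16090) − 12420 = 30990 t/yr.
Box B: F(B→C) = (30990 + 4954) − 18020 = 17924 t/yr.
Box C: F(C→D) = (17924 + 8136) − 9334 = 16726 t/yr.
Box D throughput = its input = 16726 t/yr; τ = 4476 / 16726 = 0.2676 yr.

0.268 yr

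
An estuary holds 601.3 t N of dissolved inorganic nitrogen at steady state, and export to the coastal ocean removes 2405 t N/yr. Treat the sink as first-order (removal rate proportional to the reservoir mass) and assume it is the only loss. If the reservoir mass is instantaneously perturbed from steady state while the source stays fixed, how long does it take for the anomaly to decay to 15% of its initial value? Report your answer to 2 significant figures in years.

For a linear reservoir the anomaly decays as exp(−t/τ) with τ = M/F = 601.3/2405 = 0.2500 yr.
exp(−t/τ) = 0.15 ⇒ t = −τ ln(0.15) = 0.2500 × 1.897 = 0.4743 yr.

0.47 yr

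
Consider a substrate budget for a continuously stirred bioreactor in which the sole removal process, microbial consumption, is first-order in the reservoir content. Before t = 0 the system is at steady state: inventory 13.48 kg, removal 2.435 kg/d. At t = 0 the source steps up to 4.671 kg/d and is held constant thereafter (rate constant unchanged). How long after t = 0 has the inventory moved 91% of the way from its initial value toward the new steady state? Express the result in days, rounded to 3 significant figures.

13.3 d

τ = M₀/F₀ = 13.48/2.435 = 5.536 d.
The remaining gap fraction is e^(−t/τ); 91% covered ⇒ e^(−t/τ) = 0.0900.
t = −τ ln(0.0900) = 5.536 × 2.408 = 13.33 d.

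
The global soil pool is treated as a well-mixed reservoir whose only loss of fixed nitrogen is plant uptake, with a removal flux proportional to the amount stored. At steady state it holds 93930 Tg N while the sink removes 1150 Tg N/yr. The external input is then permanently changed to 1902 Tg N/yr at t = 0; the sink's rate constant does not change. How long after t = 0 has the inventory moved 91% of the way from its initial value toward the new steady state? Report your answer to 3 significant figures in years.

τ = M₀/F₀ = 93930/1150 = 81.68 yr.
The remaining gap fraction is e^(−t/τ); 91% covered ⇒ e^(−t/τ) = 0.0900.
t = −τ ln(0.0900) = 81.68 × 2.408 = 196.7 yr.

197 yr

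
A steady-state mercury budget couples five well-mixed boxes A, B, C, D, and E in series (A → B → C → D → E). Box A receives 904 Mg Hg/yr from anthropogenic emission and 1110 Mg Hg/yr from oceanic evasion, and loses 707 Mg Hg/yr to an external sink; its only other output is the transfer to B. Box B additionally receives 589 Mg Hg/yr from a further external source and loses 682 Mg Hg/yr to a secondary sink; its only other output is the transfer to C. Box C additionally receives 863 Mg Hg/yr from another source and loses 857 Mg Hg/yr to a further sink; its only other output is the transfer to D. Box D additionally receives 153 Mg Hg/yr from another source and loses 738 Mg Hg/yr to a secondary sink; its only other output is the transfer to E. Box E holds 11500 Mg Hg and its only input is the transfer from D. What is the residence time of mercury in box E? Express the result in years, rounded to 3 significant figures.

18.1 yr

Box A: F(A→B) = (904 + 1110) − 707 = 1307.0 Mg Hg/yr.
Box B: F(B→C) = (1307.0 + 589) − 682 = 1214.0 Mg Hg/yr.
Box C: F(C→D) = (1214.0 + 863) − 857 = 1220.0 Mg Hg/yr.
Box D: F(D→E) = (1220.0 + 153) − 738 = 635.00 Mg Hg/yr.
Box E throughput = its input = 635.00 Mg Hg/yr; τ = 11500 / 635.00 = 18.11 yr.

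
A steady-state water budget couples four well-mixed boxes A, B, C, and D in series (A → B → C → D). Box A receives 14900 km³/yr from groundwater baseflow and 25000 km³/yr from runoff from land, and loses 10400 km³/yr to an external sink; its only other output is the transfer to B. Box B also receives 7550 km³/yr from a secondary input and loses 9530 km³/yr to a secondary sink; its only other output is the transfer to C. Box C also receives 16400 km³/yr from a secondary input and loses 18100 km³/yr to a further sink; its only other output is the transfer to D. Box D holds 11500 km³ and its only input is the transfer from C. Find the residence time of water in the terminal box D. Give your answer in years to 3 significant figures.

Box A: F(A→B) = (14900 + 25000) − 10400 = 29500 km³/yr.
Box B: F(B→C) = (29500 + 7550) − 9530 = 27520 km³/yr.
Box C: F(C→D) = (27520 + 16400) − 18100 = 25820 km³/yr.
Box D throughput = its input = 25820 km³/yr; τ = 11500 / 25820 = 0.4454 yr.

0.445 yr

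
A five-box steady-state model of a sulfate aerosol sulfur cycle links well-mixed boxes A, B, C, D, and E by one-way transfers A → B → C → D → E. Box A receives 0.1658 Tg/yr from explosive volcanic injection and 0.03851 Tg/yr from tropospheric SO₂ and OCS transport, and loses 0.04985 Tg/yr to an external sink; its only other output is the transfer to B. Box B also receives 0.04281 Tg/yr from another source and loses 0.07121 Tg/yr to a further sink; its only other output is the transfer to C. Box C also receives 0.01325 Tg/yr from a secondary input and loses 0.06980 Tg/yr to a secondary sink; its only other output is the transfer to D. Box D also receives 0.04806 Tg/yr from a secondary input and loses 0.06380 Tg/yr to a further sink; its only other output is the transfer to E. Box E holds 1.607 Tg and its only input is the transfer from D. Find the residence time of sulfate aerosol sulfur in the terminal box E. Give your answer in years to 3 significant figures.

Box A: F(A→B) = (0.1658 + 0.03851) − 0.04985 = 0.15446 Tg/yr.
Box B: F(B→C) = (0.15446 + 0.04281) − 0.07121 = 0.12606 Tg/yr.
Box C: F(C→D) = (0.12606 + 0.01325) − 0.06980 = 0.069510 Tg/yr.
Box D: F(D→E) = (0.069510 + 0.04806) − 0.06380 = 0.053770 Tg/yr.
Box E throughput = its input = 0.053770 Tg/yr; τ = 1.607 / 0.053770 = 29.89 yr.

29.9 yr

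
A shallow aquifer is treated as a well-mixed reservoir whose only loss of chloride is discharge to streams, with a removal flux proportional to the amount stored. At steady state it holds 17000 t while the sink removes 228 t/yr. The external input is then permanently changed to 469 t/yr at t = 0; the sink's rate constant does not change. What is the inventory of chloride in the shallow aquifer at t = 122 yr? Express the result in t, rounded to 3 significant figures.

Residence time τ = M₀/F₀ = 74.56 yr. The eventual steady state is M_∞ = M₀·(F₁/F₀) = 17000 × 469/228 = 34969 t.
The anomaly ΔM(t) = M(t) − M_∞ decays as ΔM₀·e^(−t/τ) with ΔM₀ = 17000 − 34969 = −17970 t.
At t = 122 yr, e^(−t/τ) = e^(−1.636) = 0.1947, so ΔM = −3499 t and M = 34969 − 3499 = 31470 t.

31500 t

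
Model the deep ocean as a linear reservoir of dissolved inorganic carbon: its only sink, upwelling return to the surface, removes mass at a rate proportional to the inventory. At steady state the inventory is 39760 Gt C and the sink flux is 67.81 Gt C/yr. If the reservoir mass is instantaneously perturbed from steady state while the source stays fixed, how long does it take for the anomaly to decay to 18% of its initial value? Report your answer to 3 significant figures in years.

For a linear reservoir the anomaly decays as exp(−t/τ) with τ = M/F = 39760/67.81 = 586.3 yr.
exp(−t/τ) = 0.18 ⇒ t = −τ ln(0.18) = 586.3 × 1.715 = 1005 yr.

1010 yr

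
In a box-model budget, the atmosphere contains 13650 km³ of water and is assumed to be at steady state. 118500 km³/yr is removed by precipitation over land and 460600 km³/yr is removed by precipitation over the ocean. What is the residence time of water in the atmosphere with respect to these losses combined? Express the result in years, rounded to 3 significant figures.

Total removal = 118500 + 460600 = 579100 km³/yr.
τ = M / ΣF_out = 13650 / 579100 = 0.02357 yr.

0.0236 yr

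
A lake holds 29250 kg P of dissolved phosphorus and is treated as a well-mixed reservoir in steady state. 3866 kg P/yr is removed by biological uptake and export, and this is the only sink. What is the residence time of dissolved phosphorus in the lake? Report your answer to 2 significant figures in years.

7.6 yr

τ = M / F = 29250 / 3866 = 7.566 yr.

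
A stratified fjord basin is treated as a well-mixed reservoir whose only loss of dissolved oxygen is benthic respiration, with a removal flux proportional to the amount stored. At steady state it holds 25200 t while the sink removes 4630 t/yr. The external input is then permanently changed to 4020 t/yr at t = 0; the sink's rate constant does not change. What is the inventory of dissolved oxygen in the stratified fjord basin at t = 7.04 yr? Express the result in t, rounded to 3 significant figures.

22800 t

τ = M₀/F₀ = 25200/4630 = 5.443 yr; rate constant k = 1/τ.
New steady state M_∞ = F₁/k = F₁·τ = 4020 × 5.443 = 21880 t.
M(t) = M_∞ + (M₀ − M_∞)·e^(−t/τ); t/τ = 7.04/5.443 = 1.293, so e^(−t/τ) = 0.2743.
M(t) = 21880 + 3320 × 0.2743 = 22791 t.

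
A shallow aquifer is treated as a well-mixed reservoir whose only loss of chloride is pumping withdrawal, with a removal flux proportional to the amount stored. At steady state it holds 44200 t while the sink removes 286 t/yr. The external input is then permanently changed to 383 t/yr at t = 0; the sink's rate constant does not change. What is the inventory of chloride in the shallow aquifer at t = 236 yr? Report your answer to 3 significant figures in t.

The sink rate constant is k = F₀/M₀ = 286/44200 = 0.006471 yr⁻¹.
Solving dM/dt = F₁ − kM with M(0) = M₀ gives M(t) = F₁/k + (M₀ − F₁/k)·e^(−kt).
F₁/k = 383/0.006471 = 59191 t; kt = 0.006471 × 236 = 1.527, e^(−kt) = 0.2172.
M(236) = 59191 + (44200 − 59191) × 0.2172 = 59191 − 3256 = 55935 t.

55900 t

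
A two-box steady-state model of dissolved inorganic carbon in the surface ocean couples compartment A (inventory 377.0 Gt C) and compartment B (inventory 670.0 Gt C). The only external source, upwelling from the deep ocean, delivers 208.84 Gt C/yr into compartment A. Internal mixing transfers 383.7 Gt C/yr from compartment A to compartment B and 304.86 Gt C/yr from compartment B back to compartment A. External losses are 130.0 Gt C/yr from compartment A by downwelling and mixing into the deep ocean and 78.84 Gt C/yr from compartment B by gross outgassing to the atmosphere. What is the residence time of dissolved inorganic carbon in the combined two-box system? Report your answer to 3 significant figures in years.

For the system as a whole, the A↔B exchange is internal and contributes nothing to the throughput; only the external sinks remove mass.
M_total = 377.0 + 670.0 = 1047.0 Gt C.
ΣF_external_out = 130.0 + 78.84 = 208.84 Gt C/yr.
τ = M_total / ΣF_ext = 1047.0 / 208.84 = 5.013 yr.

5.01 yr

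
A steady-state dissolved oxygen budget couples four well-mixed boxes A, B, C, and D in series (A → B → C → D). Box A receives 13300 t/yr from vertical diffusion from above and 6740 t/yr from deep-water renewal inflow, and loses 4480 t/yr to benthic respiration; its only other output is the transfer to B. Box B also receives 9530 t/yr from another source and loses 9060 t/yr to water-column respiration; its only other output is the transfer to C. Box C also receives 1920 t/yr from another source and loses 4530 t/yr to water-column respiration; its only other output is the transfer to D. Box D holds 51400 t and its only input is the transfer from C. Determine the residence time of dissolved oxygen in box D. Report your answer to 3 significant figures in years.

Box A: F(A→B) = (13300 + 6740) − 4480 = 15560 t/yr.
Box B: F(B→C) = (15560 + 9530) − 9060 = 16030 t/yr.
Box C: F(C→D) = (16030 + 1920) − 4530 = 13420 t/yr.
Box D throughput = its input = 13420 t/yr; τ = 51400 / 13420 = 3.830 yr.

3.83 yr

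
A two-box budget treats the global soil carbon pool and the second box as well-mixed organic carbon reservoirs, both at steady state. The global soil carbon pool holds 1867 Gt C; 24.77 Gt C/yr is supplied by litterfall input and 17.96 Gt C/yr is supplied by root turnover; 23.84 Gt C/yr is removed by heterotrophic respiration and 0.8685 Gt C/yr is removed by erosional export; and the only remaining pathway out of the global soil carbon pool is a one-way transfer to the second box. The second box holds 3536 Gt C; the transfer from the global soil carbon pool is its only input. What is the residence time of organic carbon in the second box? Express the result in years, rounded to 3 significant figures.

196 yr

Balance the global soil carbon pool: ΣF_in = 24.77 + 17.96 = 42.730 Gt C/yr.
Transfer to the second box = ΣF_in − (23.84 + 0.8685) = 18.022 Gt C/yr.
At steady state the output of the second box equals its input, 18.022 Gt C/yr.
τ = M / F = 3536 / 18.022 = 196.2 yr.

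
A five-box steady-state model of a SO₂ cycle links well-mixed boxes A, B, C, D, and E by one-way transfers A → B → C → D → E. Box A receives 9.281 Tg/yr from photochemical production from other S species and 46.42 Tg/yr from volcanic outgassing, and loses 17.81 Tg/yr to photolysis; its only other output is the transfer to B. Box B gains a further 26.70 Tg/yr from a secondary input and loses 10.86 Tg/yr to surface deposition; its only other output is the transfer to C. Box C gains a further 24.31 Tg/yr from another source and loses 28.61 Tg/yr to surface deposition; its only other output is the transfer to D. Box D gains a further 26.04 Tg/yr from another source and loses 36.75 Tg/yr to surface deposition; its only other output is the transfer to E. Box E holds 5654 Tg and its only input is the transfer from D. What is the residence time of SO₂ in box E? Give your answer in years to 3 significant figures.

146 yr

Box A: F(A→B) = (9.281 + 46.42) − 17.81 = 37.891 Tg/yr.
Box B: F(B→C) = (37.891 + 26.70) − 10.86 = 53.731 Tg/yr.
Box C: F(C→D) = (53.731 + 24.31) − 28.61 = 49.431 Tg/yr.
Box D: F(D→E) = (49.431 + 26.04) − 36.75 = 38.721 Tg/yr.
Box E throughput = its input = 38.721 Tg/yr; τ = 5654 / 38.721 = 146.0 yr.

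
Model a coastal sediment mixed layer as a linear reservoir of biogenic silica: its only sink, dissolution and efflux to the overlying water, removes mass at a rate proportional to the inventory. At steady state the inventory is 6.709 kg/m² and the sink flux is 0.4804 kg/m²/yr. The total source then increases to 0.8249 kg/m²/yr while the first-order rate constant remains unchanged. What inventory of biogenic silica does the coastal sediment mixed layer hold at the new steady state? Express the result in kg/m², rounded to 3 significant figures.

11.5 kg/m²

Rate constant k = F/M = 0.4804 / 6.709 = 0.07161 yr⁻¹.
At the new steady state, source = k·M_new ⇒ M_new = 0.8249 / 0.07161 = 11.52 kg/m².
(Equivalently M_new = M × F_new/F_old = 6.709 × 0.8249/0.4804.)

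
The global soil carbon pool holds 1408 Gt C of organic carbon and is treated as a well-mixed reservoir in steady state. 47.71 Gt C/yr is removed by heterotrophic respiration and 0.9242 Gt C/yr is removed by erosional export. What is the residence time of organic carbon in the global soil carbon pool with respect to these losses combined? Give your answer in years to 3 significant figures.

Total removal = 47.71 + 0.9242 = 48.634 Gt C/yr.
τ = M / ΣF_out = 1408 / 48.634 = 28.95 yr.

29.0 yr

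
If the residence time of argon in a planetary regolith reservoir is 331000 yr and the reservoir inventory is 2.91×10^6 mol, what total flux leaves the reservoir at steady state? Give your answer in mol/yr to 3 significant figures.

F = M / τ = 2.91×10^6 / 331000 = 8.792 mol/yr.

8.79 mol/yr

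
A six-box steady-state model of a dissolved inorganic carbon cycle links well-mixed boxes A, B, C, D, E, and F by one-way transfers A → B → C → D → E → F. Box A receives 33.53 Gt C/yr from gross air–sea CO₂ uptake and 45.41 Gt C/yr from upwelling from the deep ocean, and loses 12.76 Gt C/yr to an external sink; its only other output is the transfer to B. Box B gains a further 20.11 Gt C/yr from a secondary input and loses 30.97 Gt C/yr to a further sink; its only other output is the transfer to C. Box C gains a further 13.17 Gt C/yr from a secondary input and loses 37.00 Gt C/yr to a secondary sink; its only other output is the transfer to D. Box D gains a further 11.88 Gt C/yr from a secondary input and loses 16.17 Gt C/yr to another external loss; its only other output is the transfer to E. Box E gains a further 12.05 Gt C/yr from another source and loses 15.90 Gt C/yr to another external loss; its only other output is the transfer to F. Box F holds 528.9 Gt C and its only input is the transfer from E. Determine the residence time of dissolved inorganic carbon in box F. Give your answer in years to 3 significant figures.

Box A: F(A→B) = (33.53 + 45.41) − 12.76 = 66.180 Gt C/yr.
Box B: F(B→C) = (66.180 + 20.11) − 30.97 = 55.320 Gt C/yr.
Box C: F(C→D) = (55.320 + 13.17) − 37.00 = 31.490 Gt C/yr.
Box D: F(D→E) = (31.490 + 11.88) − 16.17 = 27.200 Gt C/yr.
Box E: F(E→F) = (27.200 + 12.05) − 15.90 = 23.350 Gt C/yr.
Box F throughput = its input = 23.350 Gt C/yr; τ = 528.9 / 23.350 = 22.65 yr.

22.7 yr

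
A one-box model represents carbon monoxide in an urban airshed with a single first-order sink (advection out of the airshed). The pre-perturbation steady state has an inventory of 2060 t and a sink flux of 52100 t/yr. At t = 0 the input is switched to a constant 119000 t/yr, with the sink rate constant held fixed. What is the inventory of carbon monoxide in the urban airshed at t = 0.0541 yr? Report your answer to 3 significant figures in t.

4030 t

τ = M₀/F₀ = 2060/52100 = 0.03954 yr; rate constant k = 1/τ.
New steady state M_∞ = F₁/k = F₁·τ = 119000 × 0.03954 = 4705.2 t.
M(t) = M_∞ + (M₀ − M_∞)·e^(−t/τ); t/τ = 0.0541/0.03954 = 1.368, so e^(−t/τ) = 0.2546.
M(t) = 4705.2 − 2645 × 0.2546 = 4031.9 t.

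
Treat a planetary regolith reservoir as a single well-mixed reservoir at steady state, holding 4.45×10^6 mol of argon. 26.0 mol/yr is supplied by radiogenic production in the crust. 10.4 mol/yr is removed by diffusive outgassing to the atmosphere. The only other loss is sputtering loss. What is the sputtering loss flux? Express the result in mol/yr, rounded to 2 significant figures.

At steady state ΣF_in = ΣF_out.
ΣF_in = 26.000 mol/yr.
Sputtering loss flux = ΣF_in − (10.4) = 26.000 − 10.40 = 15.60 mol/yr.

16 mol/yr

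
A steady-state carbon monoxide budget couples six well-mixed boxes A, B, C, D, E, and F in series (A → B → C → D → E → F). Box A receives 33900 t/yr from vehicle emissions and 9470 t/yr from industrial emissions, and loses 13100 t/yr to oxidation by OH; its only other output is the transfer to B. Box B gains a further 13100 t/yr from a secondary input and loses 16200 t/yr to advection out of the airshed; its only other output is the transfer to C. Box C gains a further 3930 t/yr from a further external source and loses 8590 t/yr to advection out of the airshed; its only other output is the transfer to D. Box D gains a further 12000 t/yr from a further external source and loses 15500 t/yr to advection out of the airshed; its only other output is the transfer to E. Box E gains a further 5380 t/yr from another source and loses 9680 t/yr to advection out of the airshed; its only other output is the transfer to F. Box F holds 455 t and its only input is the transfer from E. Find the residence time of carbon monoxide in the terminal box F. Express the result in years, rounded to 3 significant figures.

Box A: F(A→B) = (33900 + 9470) − 13100 = 30270 t/yr.
Box B: F(B→C) = (30270 + 13100) − 16200 = 27170 t/yr.
Box C: F(C→D) = (27170 + 3930) − 8590 = 22510 t/yr.
Box D: F(D→E) = (22510 + 12000) − 15500 = 19010 t/yr.
Box E: F(E→F) = (19010 + 5380) − 9680 = 14710 t/yr.
Box F throughput = its input = 14710 t/yr; τ = 455 / 14710 = 0.03093 yr.

0.0309 yr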